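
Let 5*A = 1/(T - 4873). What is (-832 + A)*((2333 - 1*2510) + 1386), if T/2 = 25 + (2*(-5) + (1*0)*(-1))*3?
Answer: -24558756729/24415 ≈ -1.0059e+6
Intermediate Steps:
T = -10 (T = 2*(25 + (2*(-5) + (1*0)*(-1))*3) = 2*(25 + (-10 + 0*(-1))*3) = 2*(25 + (-10 + 0)*3) = 2*(25 - 10*3) = 2*(25 - 30) = 2*(-5) = -10)
A = -1/24415 (A = 1/(5*(-10 - 4873)) = (1/5)/(-4883) = (1/5)*(-1/4883) = -1/24415 ≈ -4.0958e-5)
(-832 + A)*((2333 - 1*2510) + 1386) = (-832 - 1/24415)*((2333 - 1*2510) + 1386) = -20313281*((2333 - 2510) + 1386)/24415 = -20313281*(-177 + 1386)/24415 = -20313281/24415*1209 = -24558756729/24415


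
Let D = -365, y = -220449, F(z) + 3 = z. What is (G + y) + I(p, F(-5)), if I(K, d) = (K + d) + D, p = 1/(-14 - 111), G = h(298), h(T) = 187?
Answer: -27579376/125 ≈ -2.2064e+5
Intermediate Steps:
G = 187
F(z) = -3 + z
p = -1/125 (p = 1/(-125) = -1/125 ≈ -0.0080000)
I(K, d) = -365 + K + d (I(K, d) = (K + d) - 365 = -365 + K + d)
(G + y) + I(p, F(-5)) = (187 - 220449) + (-365 - 1/125 + (-3 - 5)) = -220262 + (-365 - 1/125 - 8) = -220262 - 46626/125 = -27579376/125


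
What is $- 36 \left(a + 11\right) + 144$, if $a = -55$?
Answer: $1728$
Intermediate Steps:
$- 36 \left(a + 11\right) + 144 = - 36 \left(-55 + 11\right) + 144 = \left(-36\right) \left(-44\right) + 144 = 1584 + 144 = 1728$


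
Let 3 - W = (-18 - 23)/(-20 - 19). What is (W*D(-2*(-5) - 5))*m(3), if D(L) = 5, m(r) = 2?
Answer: 760/39 ≈ 19.487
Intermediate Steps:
W = 76/39 (W = 3 - (-18 - 23)/(-20 - 19) = 3 - (-41)/(-39) = 3 - (-41)*(-1)/39 = 3 - 1*41/39 = 3 - 41/39 = 76/39 ≈ 1.9487)
(W*D(-2*(-5) - 5))*m(3) = ((76/39)*5)*2 = (380/39)*2 = 760/39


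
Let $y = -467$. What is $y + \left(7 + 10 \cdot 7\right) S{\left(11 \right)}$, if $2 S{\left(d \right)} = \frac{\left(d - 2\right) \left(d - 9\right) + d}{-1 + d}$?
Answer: $- \frac{7107}{20} \approx -355.35$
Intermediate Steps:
$S{\left(d \right)} = \frac{d + \left(-9 + d\right) \left(-2 + d\right)}{2 \left(-1 + d\right)}$ ($S{\left(d \right)} = \frac{\left(\left(d - 2\right) \left(d - 9\right) + d\right) \frac{1}{-1 + d}}{2} = \frac{\left(\left(-2 + d\right) \left(-9 + d\right) + d\right) \frac{1}{-1 + d}}{2} = \frac{\left(\left(-9 + d\right) \left(-2 + d\right) + d\right) \frac{1}{-1 + d}}{2} = \frac{\left(d + \left(-9 + d\right) \left(-2 + d\right)\right) \frac{1}{-1 + d}}{2} = \frac{\frac{1}{-1 + d} \left(d + \left(-9 + d\right) \left(-2 + d\right)\right)}{2} = \frac{d + \left(-9 + d\right) \left(-2 + d\right)}{2 \left(-1 + d\right)}$)
$y + \left(7 + 10 \cdot 7\right) S{\left(11 \right)} = -467 + \left(7 + 10 \cdot 7\right) \frac{18 + 11^{2} - 110}{2 \left(-1 + 11\right)} = -467 + \left(7 + 70\right) \frac{18 + 121 - 110}{2 \cdot 10} = -467 + 77 \cdot \frac{1}{2} \cdot \frac{1}{10} \cdot 29 = -467 + 77 \cdot \frac{29}{20} = -467 + \frac{2233}{20} = - \frac{7107}{20}$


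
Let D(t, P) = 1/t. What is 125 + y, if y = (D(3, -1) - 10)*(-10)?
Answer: 665/3 ≈ 221.67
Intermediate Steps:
y = 290/3 (y = (1/3 - 10)*(-10) = (⅓ - 10)*(-10) = -29/3*(-10) = 290/3 ≈ 96.667)
125 + y = 125 + 290/3 = 665/3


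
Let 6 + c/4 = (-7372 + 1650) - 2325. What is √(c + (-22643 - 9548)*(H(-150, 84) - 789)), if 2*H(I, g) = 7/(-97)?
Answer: √954736820110/194 ≈ 5036.6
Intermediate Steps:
H(I, g) = -7/194 (H(I, g) = (7/(-97))/2 = (7*(-1/97))/2 = (½)*(-7/97) = -7/194)
c = -32212 (c = -24 + 4*((-7372 + 1650) - 2325) = -24 + 4*(-5722 - 2325) = -24 + 4*(-8047) = -24 - 32188 = -32212)
√(c + (-22643 - 9548)*(H(-150, 84) - 789)) = √(-32212 + (-22643 - 9548)*(-7/194 - 789)) = √(-32212 - 32191*(-153073/194)) = √(-32212 + 4927572943/194) = √(4921323815/194) = √954736820110/194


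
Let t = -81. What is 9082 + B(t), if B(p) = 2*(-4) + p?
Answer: 8993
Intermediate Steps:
B(p) = -8 + p
9082 + B(t) = 9082 + (-8 - 81) = 9082 - 89 = 8993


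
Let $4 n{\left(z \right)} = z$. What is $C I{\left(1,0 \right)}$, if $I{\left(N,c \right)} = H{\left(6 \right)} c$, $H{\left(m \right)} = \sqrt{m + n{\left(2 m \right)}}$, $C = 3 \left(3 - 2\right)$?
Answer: $0$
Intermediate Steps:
$C = 3$ ($C = 3 \cdot 1 = 3$)
$n{\left(z \right)} = \frac{z}{4}$
$H{\left(m \right)} = \frac{\sqrt{6} \sqrt{m}}{2}$ ($H{\left(m \right)} = \sqrt{m + \frac{2 m}{4}} = \sqrt{m + \frac{m}{2}} = \sqrt{\frac{3 m}{2}} = \frac{\sqrt{6} \sqrt{m}}{2}$)
$I{\left(N,c \right)} = 3 c$ ($I{\left(N,c \right)} = \frac{\sqrt{6} \sqrt{6}}{2} c = 3 c$)
$C I{\left(1,0 \right)} = 3 \cdot 3 \cdot 0 = 3 \cdot 0 = 0$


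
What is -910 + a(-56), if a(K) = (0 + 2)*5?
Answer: -900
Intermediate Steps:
a(K) = 10 (a(K) = 2*5 = 10)
-910 + a(-56) = -910 + 10 = -900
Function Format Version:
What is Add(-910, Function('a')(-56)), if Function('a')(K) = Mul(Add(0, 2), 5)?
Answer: -900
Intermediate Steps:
Function('a')(K) = 10 (Function('a')(K) = Mul(2, 5) = 10)
Add(-910, Function('a')(-56)) = Add(-910, 10) = -900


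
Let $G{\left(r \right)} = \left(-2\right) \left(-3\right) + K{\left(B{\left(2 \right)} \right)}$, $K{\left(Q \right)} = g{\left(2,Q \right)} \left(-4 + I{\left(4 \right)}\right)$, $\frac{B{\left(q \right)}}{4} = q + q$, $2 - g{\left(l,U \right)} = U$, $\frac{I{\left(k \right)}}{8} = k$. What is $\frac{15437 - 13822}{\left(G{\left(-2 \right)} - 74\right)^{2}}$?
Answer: $\frac{323}{42320} \approx 0.0076323$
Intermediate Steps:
$I{\left(k \right)} = 8 k$
$g{\left(l,U \right)} = 2 - U$
$B{\left(q \right)} = 8 q$ ($B{\left(q \right)} = 4 \left(q + q\right) = 4 \cdot 2 q = 8 q$)
$K{\left(Q \right)} = 56 - 28 Q$ ($K{\left(Q \right)} = \left(2 - Q\right) \left(-4 + 8 \cdot 4\right) = \left(2 - Q\right) \left(-4 + 32\right) = \left(2 - Q\right) 28 = 56 - 28 Q$)
$G{\left(r \right)} = -386$ ($G{\left(r \right)} = \left(-2\right) \left(-3\right) + \left(56 - 28 \cdot 8 \cdot 2\right) = 6 + \left(56 - 448\right) = 6 - 392 = -386$)
$\frac{15437 - 13822}{\left(G{\left(-2 \right)} - 74\right)^{2}} = \frac{15437 - 13822}{\left(-386 - 74\right)^{2}} = \frac{1615}{\left(-460\right)^{2}} = \frac{1615}{211600} = 1615 \cdot \frac{1}{211600} = \frac{323}{42320}$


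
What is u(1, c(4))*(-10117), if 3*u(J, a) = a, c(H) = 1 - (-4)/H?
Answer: -20234/3 ≈ -6744.7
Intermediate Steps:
c(H) = 1 + 4/H
u(J, a) = a/3
u(1, c(4))*(-10117) = (((4 + 4)/4)/3)*(-10117) = (((¼)*8)/3)*(-10117) = ((⅓)*2)*(-10117) = (⅔)*(-10117) = -20234/3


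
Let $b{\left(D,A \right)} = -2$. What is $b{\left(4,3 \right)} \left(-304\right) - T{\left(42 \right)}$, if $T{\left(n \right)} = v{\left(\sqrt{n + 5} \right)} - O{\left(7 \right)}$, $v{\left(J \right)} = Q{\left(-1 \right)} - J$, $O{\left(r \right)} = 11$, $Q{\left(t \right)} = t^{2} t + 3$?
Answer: $617 + \sqrt{47} \approx 623.86$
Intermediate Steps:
$Q{\left(t \right)} = 3 + t^{3}$ ($Q{\left(t \right)} = t^{3} + 3 = 3 + t^{3}$)
$v{\left(J \right)} = 2 - J$ ($v{\left(J \right)} = \left(3 + \left(-1\right)^{3}\right) - J = \left(3 - 1\right) - J = 2 - J$)
$T{\left(n \right)} = -9 - \sqrt{5 + n}$ ($T{\left(n \right)} = \left(2 - \sqrt{n + 5}\right) - 11 = \left(2 - \sqrt{5 + n}\right) - 11 = -9 - \sqrt{5 + n}$)
$b{\left(4,3 \right)} \left(-304\right) - T{\left(42 \right)} = \left(-2\right) \left(-304\right) - \left(-9 - \sqrt{5 + 42}\right) = 608 - \left(-9 - \sqrt{47}\right) = 608 + \left(9 + \sqrt{47}\right) = 617 + \sqrt{47}$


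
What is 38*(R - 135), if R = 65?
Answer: -2660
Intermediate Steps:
38*(R - 135) = 38*(65 - 135) = 38*(-70) = -2660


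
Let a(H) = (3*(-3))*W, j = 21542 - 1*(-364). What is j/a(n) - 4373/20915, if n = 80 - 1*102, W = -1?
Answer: 50902737/20915 ≈ 2433.8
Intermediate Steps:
n = -22 (n = 80 - 102 = -22)
j = 21906 (j = 21542 + 364 = 21906)
a(H) = 9 (a(H) = (3*(-3))*(-1) = -9*(-1) = 9)
j/a(n) - 4373/20915 = 21906/9 - 4373/20915 = 21906*(⅑) - 4373*1/20915 = 2434 - 4373/20915 = 50902737/20915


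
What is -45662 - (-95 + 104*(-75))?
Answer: -37767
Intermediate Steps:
-45662 - (-95 + 104*(-75)) = -45662 - (-95 - 7800) = -45662 - 1*(-7895) = -45662 + 7895 = -37767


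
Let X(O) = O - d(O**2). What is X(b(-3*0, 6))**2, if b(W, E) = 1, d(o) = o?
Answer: 0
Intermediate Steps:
X(O) = O - O**2
X(b(-3*0, 6))**2 = (1*(1 - 1*1))**2 = (1*(1 - 1))**2 = (1*0)**2 = 0**2 = 0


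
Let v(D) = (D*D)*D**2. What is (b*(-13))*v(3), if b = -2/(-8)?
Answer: -1053/4 ≈ -263.25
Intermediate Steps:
b = 1/4 (b = -2*(-1/8) = 1/4 ≈ 0.25000)
v(D) = D**4 (v(D) = D**2*D**2 = D**4)
(b*(-13))*v(3) = ((1/4)*(-13))*3**4 = -13/4*81 = -1053/4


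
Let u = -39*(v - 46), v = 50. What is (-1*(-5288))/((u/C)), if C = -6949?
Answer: 9186578/39 ≈ 2.3555e+5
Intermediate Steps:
u = -156 (u = -39*(50 - 46) = -39*4 = -156)
(-1*(-5288))/((u/C)) = (-1*(-5288))/((-156/(-6949))) = 5288/((-156*(-1/6949))) = 5288/(156/6949) = 5288*(6949/156) = 9186578/39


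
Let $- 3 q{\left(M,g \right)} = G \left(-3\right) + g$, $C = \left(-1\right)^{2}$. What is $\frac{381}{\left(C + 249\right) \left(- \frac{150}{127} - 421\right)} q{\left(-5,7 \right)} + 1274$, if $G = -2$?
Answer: $\frac{17077224177}{13404250} \approx 1274.0$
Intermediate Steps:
$C = 1$
$q{\left(M,g \right)} = -2 - \frac{g}{3}$ ($q{\left(M,g \right)} = - \frac{\left(-2\right) \left(-3\right) + g}{3} = - \frac{6 + g}{3} = -2 - \frac{g}{3}$)
$\frac{381}{\left(C + 249\right) \left(- \frac{150}{127} - 421\right)} q{\left(-5,7 \right)} + 1274 = \frac{381}{\left(1 + 249\right) \left(- \frac{150}{127} - 421\right)} \left(-2 - \frac{7}{3}\right) + 1274 = \frac{381}{250 \left(\left(-150\right) \frac{1}{127} - 421\right)} \left(-2 - \frac{7}{3}\right) + 1274 = \frac{381}{250 \left(- \frac{150}{127} - 421\right)} \left(- \frac{13}{3}\right) + 1274 = \frac{381}{250 \left(- \frac{53617}{127}\right)} \left(- \frac{13}{3}\right) + 1274 = \frac{381}{- \frac{13404250}{127}} \left(- \frac{13}{3}\right) + 1274 = 381 \left(- \frac{127}{13404250}\right) \left(- \frac{13}{3}\right) + 1274 = \left(- \frac{48387}{13404250}\right) \left(- \frac{13}{3}\right) + 1274 = \frac{209677}{13404250} + 1274 = \frac{17077224177}{13404250}$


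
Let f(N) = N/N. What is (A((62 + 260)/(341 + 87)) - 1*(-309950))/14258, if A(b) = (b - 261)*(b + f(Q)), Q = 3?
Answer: 14173585325/652959368 ≈ 21.707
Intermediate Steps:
f(N) = 1
A(b) = (1 + b)*(-261 + b) (A(b) = (b - 261)*(b + 1) = (-261 + b)*(1 + b) = (1 + b)*(-261 + b))
(A((62 + 260)/(341 + 87)) - 1*(-309950))/14258 = ((-261 + ((62 + 260)/(341 + 87))**2 - 260*(62 + 260)/(341 + 87)) - 1*(-309950))/14258 = ((-261 + (322/428)**2 - 83720/428) + 309950)*(1/14258) = ((-261 + (322*(1/428))**2 - 83720/428) + 309950)*(1/14258) = ((-261 + (161/214)**2 - 260*161/214) + 309950)*(1/14258) = ((-261 + 25921/45796 - 20930/107) + 309950)*(1/14258) = (-20884875/45796 + 309950)*(1/14258) = (14173585325/45796)*(1/14258) = 14173585325/652959368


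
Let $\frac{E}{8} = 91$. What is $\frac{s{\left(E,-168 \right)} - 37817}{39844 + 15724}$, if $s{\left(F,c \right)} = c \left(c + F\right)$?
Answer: $- \frac{131897}{55568} \approx -2.3736$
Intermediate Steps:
$E = 728$ ($E = 8 \cdot 91 = 728$)
$s{\left(F,c \right)} = c \left(F + c\right)$
$\frac{s{\left(E,-168 \right)} - 37817}{39844 + 15724} = \frac{- 168 \left(728 - 168\right) - 37817}{39844 + 15724} = \frac{\left(-168\right) 560 - 37817}{55568} = \left(-94080 - 37817\right) \frac{1}{55568} = \left(-131897\right) \frac{1}{55568} = - \frac{131897}{55568}$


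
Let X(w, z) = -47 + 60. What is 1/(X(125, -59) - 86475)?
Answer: -1/86462 ≈ -1.1566e-5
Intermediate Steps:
X(w, z) = 13
1/(X(125, -59) - 86475) = 1/(13 - 86475) = 1/(-86462) = -1/86462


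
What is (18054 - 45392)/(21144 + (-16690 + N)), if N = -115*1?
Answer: -27338/4339 ≈ -6.3005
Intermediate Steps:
N = -115
(18054 - 45392)/(21144 + (-16690 + N)) = (18054 - 45392)/(21144 + (-16690 - 115)) = -27338/(21144 - 16805) = -27338/4339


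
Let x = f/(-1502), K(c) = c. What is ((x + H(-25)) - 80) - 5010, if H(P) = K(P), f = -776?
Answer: -3840977/751 ≈ -5114.5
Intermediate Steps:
x = 388/751 (x = -776/(-1502) = -776*(-1/1502) = 388/751 ≈ 0.51664)
H(P) = P
((x + H(-25)) - 80) - 5010 = ((388/751 - 25) - 80) - 5010 = (-18387/751 - 80) - 5010 = -78467/751 - 5010 = -3840977/751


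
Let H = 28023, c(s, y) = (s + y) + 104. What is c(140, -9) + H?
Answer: 28258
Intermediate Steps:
c(s, y) = 104 + s + y
c(140, -9) + H = (104 + 140 - 9) + 28023 = 235 + 28023 = 28258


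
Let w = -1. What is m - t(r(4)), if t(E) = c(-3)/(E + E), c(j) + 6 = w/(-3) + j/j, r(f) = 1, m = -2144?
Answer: -6425/3 ≈ -2141.7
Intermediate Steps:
c(j) = -14/3 (c(j) = -6 + (-1/(-3) + j/j) = -6 + (-1*(-⅓) + 1) = -6 + (⅓ + 1) = -6 + 4/3 = -14/3)
t(E) = -7/(3*E) (t(E) = -14/(3*(E + E)) = -14*1/(2*E)/3 = -7/(3*E))
m - t(r(4)) = -2144 - (-7)/(3*1) = -2144 - (-7)/3 = -2144 - 1*(-7/3) = -2144 + 7/3 = -6425/3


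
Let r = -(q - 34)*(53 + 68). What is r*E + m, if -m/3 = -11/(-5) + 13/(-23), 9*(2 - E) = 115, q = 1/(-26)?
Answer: -398221717/8970 ≈ -44395.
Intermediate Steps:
q = -1/26 ≈ -0.038462
E = -97/9 (E = 2 - ⅑*115 = 2 - 115/9 = -97/9 ≈ -10.778)
m = -564/115 (m = -3*(-11/(-5) + 13/(-23)) = -3*(-11*(-⅕) + 13*(-1/23)) = -3*(11/5 - 13/23) = -3*188/115 = -564/115 ≈ -4.9044)
r = 107085/26 (r = -(-1/26 - 34)*(53 + 68) = -(-885)*121/26 = -1*(-107085/26) = 107085/26 ≈ 4118.7)
r*E + m = (107085/26)*(-97/9) - 564/115 = -3462415/78 - 564/115 = -398221717/8970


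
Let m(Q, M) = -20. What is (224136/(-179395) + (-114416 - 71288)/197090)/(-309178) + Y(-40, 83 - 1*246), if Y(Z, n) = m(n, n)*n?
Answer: 1781849882749714366/546579717446395 ≈ 3260.0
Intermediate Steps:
Y(Z, n) = -20*n
(224136/(-179395) + (-114416 - 71288)/197090)/(-309178) + Y(-40, 83 - 1*246) = (224136/(-179395) + (-114416 - 71288)/197090)/(-309178) - 20*(83 - 1*246) = (224136*(-1/179395) - 185704*1/197090)*(-1/309178) - 20*(83 - 246) = (-224136/179395 - 92852/98545)*(-1/309178) - 20*(-163) = -7748933332/3535696055*(-1/309178) + 3260 = 3874466666/546579717446395 + 3260 = 1781849882749714366/546579717446395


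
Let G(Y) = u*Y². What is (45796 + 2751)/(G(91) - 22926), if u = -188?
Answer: -48547/1579754 ≈ -0.030731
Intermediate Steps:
G(Y) = -188*Y²
(45796 + 2751)/(G(91) - 22926) = (45796 + 2751)/(-188*91² - 22926) = 48547/(-188*8281 - 22926) = 48547/(-1556828 - 22926) = 48547/(-1579754) = 48547*(-1/1579754) = -48547/1579754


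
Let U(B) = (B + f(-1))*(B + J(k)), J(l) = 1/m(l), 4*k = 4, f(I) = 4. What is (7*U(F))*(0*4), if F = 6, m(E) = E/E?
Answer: 0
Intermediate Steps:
m(E) = 1
k = 1 (k = (1/4)*4 = 1)
J(l) = 1 (J(l) = 1/1 = 1)
U(B) = (1 + B)*(4 + B) (U(B) = (B + 4)*(B + 1) = (4 + B)*(1 + B) = (1 + B)*(4 + B))
(7*U(F))*(0*4) = (7*(4 + 6**2 + 5*6))*(0*4) = (7*(4 + 36 + 30))*0 = (7*70)*0 = 490*0 = 0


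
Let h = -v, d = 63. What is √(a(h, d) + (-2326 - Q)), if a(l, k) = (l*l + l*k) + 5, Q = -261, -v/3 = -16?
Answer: 2*I*√695 ≈ 52.726*I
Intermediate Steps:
v = 48 (v = -3*(-16) = 48)
h = -48 (h = -1*48 = -48)
a(l, k) = 5 + l² + k*l (a(l, k) = (l² + k*l) + 5 = 5 + l² + k*l)
√(a(h, d) + (-2326 - Q)) = √((5 + (-48)² + 63*(-48)) + (-2326 - 1*(-261))) = √((5 + 2304 - 3024) + (-2326 + 261)) = √(-715 - 2065) = √(-2780) = 2*I*√695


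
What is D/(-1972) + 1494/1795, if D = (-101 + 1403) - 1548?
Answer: 1693869/1769870 ≈ 0.95706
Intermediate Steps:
D = -246 (D = 1302 - 1548 = -246)
D/(-1972) + 1494/1795 = -246/(-1972) + 1494/1795 = -246*(-1/1972) + 1494*(1/1795) = 123/986 + 1494/1795 = 1693869/1769870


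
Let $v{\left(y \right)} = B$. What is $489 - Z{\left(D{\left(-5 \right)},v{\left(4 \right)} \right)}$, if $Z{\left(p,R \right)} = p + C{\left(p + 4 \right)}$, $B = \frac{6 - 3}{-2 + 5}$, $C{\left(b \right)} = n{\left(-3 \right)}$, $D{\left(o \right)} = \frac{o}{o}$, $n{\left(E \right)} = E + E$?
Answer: $494$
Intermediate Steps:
$n{\left(E \right)} = 2 E$
$D{\left(o \right)} = 1$
$C{\left(b \right)} = -6$ ($C{\left(b \right)} = 2 \left(-3\right) = -6$)
$B = 1$ ($B = \frac{3}{3} = 3 \cdot \frac{1}{3} = 1$)
$v{\left(y \right)} = 1$
$Z{\left(p,R \right)} = -6 + p$ ($Z{\left(p,R \right)} = p - 6 = -6 + p$)
$489 - Z{\left(D{\left(-5 \right)},v{\left(4 \right)} \right)} = 489 - \left(-6 + 1\right) = 489 - -5 = 489 + 5 = 494$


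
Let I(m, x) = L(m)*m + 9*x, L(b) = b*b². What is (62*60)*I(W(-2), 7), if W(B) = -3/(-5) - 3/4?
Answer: 937447533/4000 ≈ 2.3436e+5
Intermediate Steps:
W(B) = -3/20 (W(B) = -3*(-⅕) - 3*¼ = ⅗ - ¾ = -3/20)
L(b) = b³
I(m, x) = m⁴ + 9*x (I(m, x) = m³*m + 9*x = m⁴ + 9*x)
(62*60)*I(W(-2), 7) = (62*60)*((-3/20)⁴ + 9*7) = 3720*(81/160000 + 63) = 3720*(10080081/160000) = 937447533/4000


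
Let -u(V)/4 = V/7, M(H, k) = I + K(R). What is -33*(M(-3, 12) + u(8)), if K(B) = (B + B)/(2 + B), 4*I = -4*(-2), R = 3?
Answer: 1584/35 ≈ 45.257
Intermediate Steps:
I = 2 (I = (-4*(-2))/4 = (1/4)*8 = 2)
K(B) = 2*B/(2 + B) (K(B) = (2*B)/(2 + B) = 2*B/(2 + B))
M(H, k) = 16/5 (M(H, k) = 2 + 2*3/(2 + 3) = 2 + 2*3/5 = 2 + 2*3*(1/5) = 2 + 6/5 = 16/5)
u(V) = -4*V/7
-33*(M(-3, 12) + u(8)) = -33*(16/5 - 4/7*8) = -33*(16/5 - 32/7) = -33*(-48/35) = 1584/35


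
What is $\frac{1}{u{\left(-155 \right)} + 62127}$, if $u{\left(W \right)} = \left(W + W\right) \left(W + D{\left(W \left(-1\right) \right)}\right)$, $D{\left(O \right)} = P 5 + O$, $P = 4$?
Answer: $\frac{1}{55927} \approx 1.788 \cdot 10^{-5}$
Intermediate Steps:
$D{\left(O \right)} = 20 + O$ ($D{\left(O \right)} = 4 \cdot 5 + O = 20 + O$)
$u{\left(W \right)} = 40 W$ ($u{\left(W \right)} = \left(W + W\right) \left(W + \left(20 + W \left(-1\right)\right)\right) = 2 W \left(W - \left(-20 + W\right)\right) = 2 W 20 = 40 W$)
$\frac{1}{u{\left(-155 \right)} + 62127} = \frac{1}{40 \left(-155\right) + 62127} = \frac{1}{-6200 + 62127} = \frac{1}{55927}$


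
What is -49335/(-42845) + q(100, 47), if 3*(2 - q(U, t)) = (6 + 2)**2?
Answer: -42491/2337 ≈ -18.182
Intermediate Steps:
q(U, t) = -58/3 (q(U, t) = 2 - (6 + 2)**2/3 = 2 - 1/3*8**2 = 2 - 1/3*64 = 2 - 64/3 = -58/3)
-49335/(-42845) + q(100, 47) = -49335/(-42845) - 58/3 = -49335*(-1/42845) - 58/3 = 897/779 - 58/3 = -42491/2337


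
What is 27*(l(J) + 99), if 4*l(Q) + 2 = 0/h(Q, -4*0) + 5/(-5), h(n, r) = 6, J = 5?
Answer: 10611/4 ≈ 2652.8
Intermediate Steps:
l(Q) = -3/4 (l(Q) = -1/2 + (0/6 + 5/(-5))/4 = -1/2 + (0*(1/6) + 5*(-1/5))/4 = -1/2 + (0 - 1)/4 = -1/2 + (1/4)*(-1) = -1/2 - 1/4 = -3/4)
27*(l(J) + 99) = 27*(-3/4 + 99) = 27*(393/4) = 10611/4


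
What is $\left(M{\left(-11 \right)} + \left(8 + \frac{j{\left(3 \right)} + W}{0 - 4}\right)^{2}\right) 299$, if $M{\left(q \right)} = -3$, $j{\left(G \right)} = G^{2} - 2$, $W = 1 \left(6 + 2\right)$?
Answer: $\frac{72059}{16} \approx 4503.7$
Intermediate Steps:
$W = 8$ ($W = 1 \cdot 8 = 8$)
$j{\left(G \right)} = -2 + G^{2}$
$\left(M{\left(-11 \right)} + \left(8 + \frac{j{\left(3 \right)} + W}{0 - 4}\right)^{2}\right) 299 = \left(-3 + \left(8 + \frac{\left(-2 + 3^{2}\right) + 8}{0 - 4}\right)^{2}\right) 299 = \left(-3 + \left(8 + \frac{\left(-2 + 9\right) + 8}{-4}\right)^{2}\right) 299 = \left(-3 + \left(8 + \left(7 + 8\right) \left(- \frac{1}{4}\right)\right)^{2}\right) 299 = \left(-3 + \left(8 + 15 \left(- \frac{1}{4}\right)\right)^{2}\right) 299 = \left(-3 + \left(8 - \frac{15}{4}\right)^{2}\right) 299 = \left(-3 + \left(\frac{17}{4}\right)^{2}\right) 299 = \left(-3 + \frac{289}{16}\right) 299 = \frac{241}{16} \cdot 299 = \frac{72059}{16}$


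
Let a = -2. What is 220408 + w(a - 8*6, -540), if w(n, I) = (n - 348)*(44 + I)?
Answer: 417816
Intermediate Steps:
w(n, I) = (-348 + n)*(44 + I)
220408 + w(a - 8*6, -540) = 220408 + (-15312 - 348*(-540) + 44*(-2 - 8*6) - 540*(-2 - 8*6)) = 220408 + (-15312 + 187920 + 44*(-2 - 48) - 540*(-2 - 48)) = 220408 + (-15312 + 187920 + 44*(-50) - 540*(-50)) = 220408 + (-15312 + 187920 - 2200 + 27000) = 220408 + 197408 = 417816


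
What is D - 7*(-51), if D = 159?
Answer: 516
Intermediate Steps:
D - 7*(-51) = 159 - 7*(-51) = 159 + 357 = 516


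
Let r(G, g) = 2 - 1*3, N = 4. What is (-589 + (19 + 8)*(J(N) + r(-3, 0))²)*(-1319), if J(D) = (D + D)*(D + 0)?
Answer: -33447202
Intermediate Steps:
r(G, g) = -1 (r(G, g) = 2 - 3 = -1)
J(D) = 2*D² (J(D) = (2*D)*D = 2*D²)
(-589 + (19 + 8)*(J(N) + r(-3, 0))²)*(-1319) = (-589 + (19 + 8)*(2*4² - 1)²)*(-1319) = (-589 + 27*(2*16 - 1)²)*(-1319) = (-589 + 27*(32 - 1)²)*(-1319) = (-589 + 27*31²)*(-1319) = (-589 + 27*961)*(-1319) = (-589 + 25947)*(-1319) = 25358*(-1319) = -33447202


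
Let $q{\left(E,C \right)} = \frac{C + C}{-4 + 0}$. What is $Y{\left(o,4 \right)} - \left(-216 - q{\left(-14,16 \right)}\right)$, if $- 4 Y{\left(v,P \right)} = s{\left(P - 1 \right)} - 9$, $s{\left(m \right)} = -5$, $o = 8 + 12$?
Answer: $\frac{423}{2} \approx 211.5$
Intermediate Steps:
$o = 20$
$q{\left(E,C \right)} = - \frac{C}{2}$ ($q{\left(E,C \right)} = \frac{2 C}{-4} = 2 C \left(- \frac{1}{4}\right) = - \frac{C}{2}$)
$Y{\left(v,P \right)} = \frac{7}{2}$ ($Y{\left(v,P \right)} = - \frac{-5 - 9}{4} = \left(- \frac{1}{4}\right) \left(-14\right) = \frac{7}{2}$)
$Y{\left(o,4 \right)} - \left(-216 - q{\left(-14,16 \right)}\right) = \frac{7}{2} - \left(-216 - \left(- \frac{1}{2}\right) 16\right) = \frac{7}{2} - \left(-216 - -8\right) = \frac{7}{2} - \left(-216 + 8\right) = \frac{7}{2} - -208 = \frac{7}{2} + 208 = \frac{423}{2}$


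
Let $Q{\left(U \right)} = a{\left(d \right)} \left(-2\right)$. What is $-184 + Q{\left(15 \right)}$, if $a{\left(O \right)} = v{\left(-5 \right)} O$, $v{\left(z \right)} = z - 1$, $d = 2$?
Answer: $-160$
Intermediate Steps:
$v{\left(z \right)} = -1 + z$ ($v{\left(z \right)} = z - 1 = -1 + z$)
$a{\left(O \right)} = - 6 O$ ($a{\left(O \right)} = \left(-1 - 5\right) O = - 6 O$)
$Q{\left(U \right)} = 24$ ($Q{\left(U \right)} = \left(-6\right) 2 \left(-2\right) = \left(-12\right) \left(-2\right) = 24$)
$-184 + Q{\left(15 \right)} = -184 + 24 = -160$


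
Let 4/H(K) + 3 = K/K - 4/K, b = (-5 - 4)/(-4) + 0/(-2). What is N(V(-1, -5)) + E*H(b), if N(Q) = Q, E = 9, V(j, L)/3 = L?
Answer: -417/17 ≈ -24.529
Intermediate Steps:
V(j, L) = 3*L
b = 9/4 (b = -9*(-1/4) + 0*(-1/2) = 9/4 + 0 = 9/4 ≈ 2.2500)
H(K) = 4/(-2 - 4/K) (H(K) = 4/(-3 + (K/K - 4/K)) = 4/(-3 + (1 - 4/K)) = 4/(-2 - 4/K))
N(V(-1, -5)) + E*H(b) = 3*(-5) + 9*(-2*9/4/(2 + 9/4)) = -15 + 9*(-2*9/4/17/4) = -15 + 9*(-2*9/4*4/17) = -15 + 9*(-18/17) = -15 - 162/17 = -417/17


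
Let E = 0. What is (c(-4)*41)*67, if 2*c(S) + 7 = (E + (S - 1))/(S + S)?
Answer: -140097/16 ≈ -8756.1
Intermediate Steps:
c(S) = -7/2 + (-1 + S)/(4*S) (c(S) = -7/2 + ((0 + (S - 1))/(S + S))/2 = -7/2 + ((0 + (-1 + S))/((2*S)))/2 = -7/2 + ((-1 + S)*(1/(2*S)))/2 = -7/2 + ((-1 + S)/(2*S))/2 = -7/2 + (-1 + S)/(4*S))
(c(-4)*41)*67 = (((1/4)*(-1 - 13*(-4))/(-4))*41)*67 = (((1/4)*(-1/4)*(-1 + 52))*41)*67 = (((1/4)*(-1/4)*51)*41)*67 = -51/16*41*67 = -2091/16*67 = -140097/16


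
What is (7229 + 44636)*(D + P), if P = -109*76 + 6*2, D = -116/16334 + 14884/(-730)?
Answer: -256412881324512/596191 ≈ -4.3009e+8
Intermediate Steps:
D = -60799984/2980955 (D = -116*1/16334 + 14884*(-1/730) = -58/8167 - 7442/365 = -60799984/2980955 ≈ -20.396)
P = -8272 (P = -8284 + 12 = -8272)
(7229 + 44636)*(D + P) = (7229 + 44636)*(-60799984/2980955 - 8272) = 51865*(-24719259744/2980955) = -256412881324512/596191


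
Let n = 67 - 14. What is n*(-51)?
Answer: -2703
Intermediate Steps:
n = 53
n*(-51) = 53*(-51) = -2703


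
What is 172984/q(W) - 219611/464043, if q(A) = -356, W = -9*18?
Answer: -20087548957/41299827 ≈ -486.38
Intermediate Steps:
W = -162
172984/q(W) - 219611/464043 = 172984/(-356) - 219611/464043 = 172984*(-1/356) - 219611*1/464043 = -43246/89 - 219611/464043 = -20087548957/41299827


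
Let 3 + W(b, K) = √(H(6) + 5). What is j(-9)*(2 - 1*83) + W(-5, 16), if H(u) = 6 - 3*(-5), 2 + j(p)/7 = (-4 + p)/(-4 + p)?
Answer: 564 + √26 ≈ 569.10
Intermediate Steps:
j(p) = -7 (j(p) = -14 + 7*((-4 + p)/(-4 + p)) = -14 + 7*1 = -14 + 7 = -7)
H(u) = 21 (H(u) = 6 + 15 = 21)
W(b, K) = -3 + √26 (W(b, K) = -3 + √(21 + 5) = -3 + √26)
j(-9)*(2 - 1*83) + W(-5, 16) = -7*(2 - 1*83) + (-3 + √26) = -7*(2 - 83) + (-3 + √26) = -7*(-81) + (-3 + √26) = 567 + (-3 + √26) = 564 + √26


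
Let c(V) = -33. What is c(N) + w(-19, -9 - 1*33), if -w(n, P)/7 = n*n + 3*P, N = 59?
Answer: -1678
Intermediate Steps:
w(n, P) = -21*P - 7*n² (w(n, P) = -7*(n*n + 3*P) = -7*(n² + 3*P) = -21*P - 7*n²)
c(N) + w(-19, -9 - 1*33) = -33 + (-21*(-9 - 1*33) - 7*(-19)²) = -33 + (-21*(-9 - 33) - 7*361) = -33 + (-21*(-42) - 2527) = -33 + (882 - 2527) = -33 - 1645 = -1678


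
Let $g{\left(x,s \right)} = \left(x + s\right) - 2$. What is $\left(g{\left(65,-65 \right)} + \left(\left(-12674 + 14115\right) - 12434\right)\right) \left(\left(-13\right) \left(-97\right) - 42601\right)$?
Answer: $454533300$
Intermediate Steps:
$g{\left(x,s \right)} = -2 + s + x$ ($g{\left(x,s \right)} = \left(s + x\right) - 2 = -2 + s + x$)
$\left(g{\left(65,-65 \right)} + \left(\left(-12674 + 14115\right) - 12434\right)\right) \left(\left(-13\right) \left(-97\right) - 42601\right) = \left(\left(-2 - 65 + 65\right) + \left(\left(-12674 + 14115\right) - 12434\right)\right) \left(\left(-13\right) \left(-97\right) - 42601\right) = \left(-2 + \left(1441 - 12434\right)\right) \left(1261 - 42601\right) = \left(-2 - 10993\right) \left(-41340\right) = \left(-10995\right) \left(-41340\right) = 454533300$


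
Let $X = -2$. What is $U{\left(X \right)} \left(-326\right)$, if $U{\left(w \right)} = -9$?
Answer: $2934$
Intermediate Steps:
$U{\left(X \right)} \left(-326\right) = \left(-9\right) \left(-326\right) = 2934$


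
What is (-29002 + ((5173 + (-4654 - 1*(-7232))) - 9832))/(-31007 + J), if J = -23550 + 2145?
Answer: 31083/52412 ≈ 0.59305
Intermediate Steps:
J = -21405
(-29002 + ((5173 + (-4654 - 1*(-7232))) - 9832))/(-31007 + J) = (-29002 + ((5173 + (-4654 - 1*(-7232))) - 9832))/(-31007 - 21405) = (-29002 + ((5173 + (-4654 + 7232)) - 9832))/(-52412) = (-29002 + ((5173 + 2578) - 9832))*(-1/52412) = (-29002 + (7751 - 9832))*(-1/52412) = (-29002 - 2081)*(-1/52412) = -31083*(-1/52412) = 31083/52412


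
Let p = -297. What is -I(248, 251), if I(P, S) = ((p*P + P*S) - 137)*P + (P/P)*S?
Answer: 2862909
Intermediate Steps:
I(P, S) = S + P*(-137 - 297*P + P*S) (I(P, S) = ((-297*P + P*S) - 137)*P + (P/P)*S = (-137 - 297*P + P*S)*P + 1*S = P*(-137 - 297*P + P*S) + S = S + P*(-137 - 297*P + P*S))
-I(248, 251) = -(251 - 297*248² - 137*248 + 251*248²) = -(251 - 297*61504 - 33976 + 251*61504) = -(251 - 18266688 - 33976 + 15437504) = -1*(-2862909) = 2862909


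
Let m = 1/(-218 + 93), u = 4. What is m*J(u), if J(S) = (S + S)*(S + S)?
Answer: -64/125 ≈ -0.51200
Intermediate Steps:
J(S) = 4*S² (J(S) = (2*S)*(2*S) = 4*S²)
m = -1/125 (m = 1/(-125) = -1/125 ≈ -0.0080000)
m*J(u) = -4*4²/125 = -4*16/125 = -1/125*64 = -64/125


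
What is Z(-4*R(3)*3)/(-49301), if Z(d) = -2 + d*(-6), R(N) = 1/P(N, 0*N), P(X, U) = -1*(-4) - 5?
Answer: 74/49301 ≈ 0.0015010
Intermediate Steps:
P(X, U) = -1 (P(X, U) = 4 - 5 = -1)
R(N) = -1 (R(N) = 1/(-1) = -1)
Z(d) = -2 - 6*d
Z(-4*R(3)*3)/(-49301) = (-2 - 6*(-4*(-1))*3)/(-49301) = (-2 - 24*3)*(-1/49301) = (-2 - 6*12)*(-1/49301) = (-2 - 72)*(-1/49301) = -74*(-1/49301) = 74/49301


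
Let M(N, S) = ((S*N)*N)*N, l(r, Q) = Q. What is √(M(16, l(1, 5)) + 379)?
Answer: √20859 ≈ 144.43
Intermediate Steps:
M(N, S) = S*N³ (M(N, S) = ((N*S)*N)*N = (S*N²)*N = S*N³)
√(M(16, l(1, 5)) + 379) = √(5*16³ + 379) = √(5*4096 + 379) = √(20480 + 379) = √20859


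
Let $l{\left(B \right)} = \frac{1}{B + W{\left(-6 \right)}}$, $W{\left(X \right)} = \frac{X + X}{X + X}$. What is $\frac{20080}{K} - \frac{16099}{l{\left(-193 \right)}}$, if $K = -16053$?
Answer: $\frac{49619931344}{16053} \approx 3.091 \cdot 10^{6}$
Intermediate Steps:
$W{\left(X \right)} = 1$ ($W{\left(X \right)} = \frac{2 X}{2 X} = 2 X \frac{1}{2 X} = 1$)
$l{\left(B \right)} = \frac{1}{1 + B}$ ($l{\left(B \right)} = \frac{1}{B + 1} = \frac{1}{1 + B}$)
$\frac{20080}{K} - \frac{16099}{l{\left(-193 \right)}} = \frac{20080}{-16053} - \frac{16099}{\frac{1}{1 - 193}} = 20080 \left(- \frac{1}{16053}\right) - \frac{16099}{\frac{1}{-192}} = - \frac{20080}{16053} - \frac{16099}{- \frac{1}{192}} = - \frac{20080}{16053} - -3091008 = - \frac{20080}{16053} + 3091008 = \frac{49619931344}{16053}$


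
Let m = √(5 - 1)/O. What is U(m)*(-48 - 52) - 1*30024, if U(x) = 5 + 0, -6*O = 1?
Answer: -30524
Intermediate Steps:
O = -⅙ (O = -⅙*1 = -⅙ ≈ -0.16667)
m = -12 (m = √(5 - 1)/(-⅙) = √4*(-6) = 2*(-6) = -12)
U(x) = 5
U(m)*(-48 - 52) - 1*30024 = 5*(-48 - 52) - 1*30024 = 5*(-100) - 30024 = -500 - 30024 = -30524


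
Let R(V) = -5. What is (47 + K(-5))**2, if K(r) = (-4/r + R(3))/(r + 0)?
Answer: 1430416/625 ≈ 2288.7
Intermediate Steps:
K(r) = (-5 - 4/r)/r (K(r) = (-4/r - 5)/(r + 0) = (-5 - 4/r)/r)
(47 + K(-5))**2 = (47 + (-4 - 5*(-5))/(-5)**2)**2 = (47 + (-4 + 25)/25)**2 = (47 + (1/25)*21)**2 = (47 + 21/25)**2 = (1196/25)**2 = 1430416/625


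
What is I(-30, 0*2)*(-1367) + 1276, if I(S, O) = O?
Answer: 1276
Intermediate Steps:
I(-30, 0*2)*(-1367) + 1276 = (0*2)*(-1367) + 1276 = 0*(-1367) + 1276 = 0 + 1276 = 1276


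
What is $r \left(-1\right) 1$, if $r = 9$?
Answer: $-9$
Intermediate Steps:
$r \left(-1\right) 1 = 9 \left(-1\right) 1 = \left(-9\right) 1 = -9$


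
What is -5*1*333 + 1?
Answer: -1664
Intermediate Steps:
-5*1*333 + 1 = -5*333 + 1 = -1665 + 1 = -1664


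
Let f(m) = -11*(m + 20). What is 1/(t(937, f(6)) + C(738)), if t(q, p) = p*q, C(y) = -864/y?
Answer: -41/10987310 ≈ -3.7316e-6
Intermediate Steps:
f(m) = -220 - 11*m (f(m) = -11*(20 + m) = -220 - 11*m)
1/(t(937, f(6)) + C(738)) = 1/((-220 - 11*6)*937 - 864/738) = 1/((-220 - 66)*937 - 864*1/738) = 1/(-286*937 - 48/41) = 1/(-267982 - 48/41) = 1/(-10987310/41) = -41/10987310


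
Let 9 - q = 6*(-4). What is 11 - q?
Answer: -22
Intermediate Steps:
q = 33 (q = 9 - 6*(-4) = 9 - 1*(-24) = 9 + 24 = 33)
11 - q = 11 - 1*33 = 11 - 33 = -22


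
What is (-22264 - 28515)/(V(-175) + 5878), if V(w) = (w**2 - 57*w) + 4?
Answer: -50779/46482 ≈ -1.0924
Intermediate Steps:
V(w) = 4 + w**2 - 57*w
(-22264 - 28515)/(V(-175) + 5878) = (-22264 - 28515)/((4 + (-175)**2 - 57*(-175)) + 5878) = -50779/((4 + 30625 + 9975) + 5878) = -50779/(40604 + 5878) = -50779/46482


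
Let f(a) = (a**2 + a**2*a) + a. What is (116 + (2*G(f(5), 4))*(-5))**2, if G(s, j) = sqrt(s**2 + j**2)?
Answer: 2417556 - 2320*sqrt(24041) ≈ 2.0578e+6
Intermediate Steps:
f(a) = a + a**2 + a**3 (f(a) = (a**2 + a**3) + a = a + a**2 + a**3)
G(s, j) = sqrt(j**2 + s**2)
(116 + (2*G(f(5), 4))*(-5))**2 = (116 + (2*sqrt(4**2 + (5*(1 + 5 + 5**2))**2))*(-5))**2 = (116 + (2*sqrt(16 + (5*(1 + 5 + 25))**2))*(-5))**2 = (116 + (2*sqrt(16 + (5*31)**2))*(-5))**2 = (116 + (2*sqrt(16 + 155**2))*(-5))**2 = (116 + (2*sqrt(16 + 24025))*(-5))**2 = (116 + (2*sqrt(24041))*(-5))**2 = (116 - 10*sqrt(24041))**2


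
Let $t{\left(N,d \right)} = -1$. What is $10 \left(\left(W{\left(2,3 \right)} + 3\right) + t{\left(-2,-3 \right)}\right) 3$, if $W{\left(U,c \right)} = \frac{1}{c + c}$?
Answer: $65$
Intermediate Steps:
$W{\left(U,c \right)} = \frac{1}{2 c}$
$10 \left(\left(W{\left(2,3 \right)} + 3\right) + t{\left(-2,-3 \right)}\right) 3 = 10 \left(\left(\frac{1}{2 \cdot 3} + 3\right) - 1\right) 3 = 10 \left(\left(\frac{1}{2} \cdot \frac{1}{3} + 3\right) - 1\right) 3 = 10 \left(\left(\frac{1}{6} + 3\right) - 1\right) 3 = 10 \left(\frac{19}{6} - 1\right) 3 = 10 \cdot \frac{13}{6} \cdot 3 = \frac{65}{3} \cdot 3 = 65$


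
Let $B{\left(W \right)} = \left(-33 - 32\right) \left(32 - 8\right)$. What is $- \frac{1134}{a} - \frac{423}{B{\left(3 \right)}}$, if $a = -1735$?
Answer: $\frac{166863}{180440} \approx 0.92476$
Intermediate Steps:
$B{\left(W \right)} = -1560$ ($B{\left(W \right)} = \left(-65\right) 24 = -1560$)
$- \frac{1134}{a} - \frac{423}{B{\left(3 \right)}} = - \frac{1134}{-1735} - \frac{423}{-1560} = \left(-1134\right) \left(- \frac{1}{1735}\right) - - \frac{141}{520} = \frac{1134}{1735} + \frac{141}{520} = \frac{166863}{180440}$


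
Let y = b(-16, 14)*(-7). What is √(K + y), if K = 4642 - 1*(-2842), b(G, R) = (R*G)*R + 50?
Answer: √29086 ≈ 170.55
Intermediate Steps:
b(G, R) = 50 + G*R² (b(G, R) = (G*R)*R + 50 = G*R² + 50 = 50 + G*R²)
K = 7484 (K = 4642 + 2842 = 7484)
y = 21602 (y = (50 - 16*14²)*(-7) = (50 - 16*196)*(-7) = (50 - 3136)*(-7) = -3086*(-7) = 21602)
√(K + y) = √(7484 + 21602) = √29086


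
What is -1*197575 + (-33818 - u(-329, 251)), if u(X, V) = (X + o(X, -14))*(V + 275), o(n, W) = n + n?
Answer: 287769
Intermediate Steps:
o(n, W) = 2*n
u(X, V) = 3*X*(275 + V) (u(X, V) = (X + 2*X)*(V + 275) = (3*X)*(275 + V) = 3*X*(275 + V))
-1*197575 + (-33818 - u(-329, 251)) = -1*197575 + (-33818 - 3*(-329)*(275 + 251)) = -197575 + (-33818 - 3*(-329)*526) = -197575 + (-33818 - 1*(-519162)) = -197575 + (-33818 + 519162) = -197575 + 485344 = 287769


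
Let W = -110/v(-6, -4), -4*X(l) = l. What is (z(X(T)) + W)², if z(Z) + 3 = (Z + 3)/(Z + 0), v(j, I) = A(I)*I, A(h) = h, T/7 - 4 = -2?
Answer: 297025/3136 ≈ 94.715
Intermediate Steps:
T = 14 (T = 28 + 7*(-2) = 28 - 14 = 14)
X(l) = -l/4
v(j, I) = I² (v(j, I) = I*I = I²)
W = -55/8 (W = -110/((-4)²) = -110/16 = -110*1/16 = -55/8 ≈ -6.8750)
z(Z) = -3 + (3 + Z)/Z (z(Z) = -3 + (Z + 3)/(Z + 0) = -3 + (3 + Z)/Z)
(z(X(T)) + W)² = ((-2 + 3/((-¼*14))) - 55/8)² = ((-2 + 3/(-7/2)) - 55/8)² = ((-2 + 3*(-2/7)) - 55/8)² = ((-2 - 6/7) - 55/8)² = (-20/7 - 55/8)² = (-545/56)² = 297025/3136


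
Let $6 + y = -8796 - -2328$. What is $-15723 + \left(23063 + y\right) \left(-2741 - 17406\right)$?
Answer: $-334234306$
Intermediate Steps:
$y = -6474$ ($y = -6 - 6468 = -6474$)
$-15723 + \left(23063 + y\right) \left(-2741 - 17406\right) = -15723 + \left(23063 - 6474\right) \left(-2741 - 17406\right) = -15723 + 16589 \left(-20147\right) = -15723 - 334218583 = -334234306$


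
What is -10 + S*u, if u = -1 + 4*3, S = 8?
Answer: 78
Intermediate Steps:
u = 11 (u = -1 + 12 = 11)
-10 + S*u = -10 + 8*11 = -10 + 88 = 78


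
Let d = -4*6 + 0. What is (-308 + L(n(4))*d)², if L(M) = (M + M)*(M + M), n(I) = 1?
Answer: 163216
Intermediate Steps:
d = -24 (d = -24 + 0 = -24)
L(M) = 4*M² (L(M) = (2*M)*(2*M) = 4*M²)
(-308 + L(n(4))*d)² = (-308 + (4*1²)*(-24))² = (-308 + (4*1)*(-24))² = (-308 + 4*(-24))² = (-308 - 96)² = (-404)² = 163216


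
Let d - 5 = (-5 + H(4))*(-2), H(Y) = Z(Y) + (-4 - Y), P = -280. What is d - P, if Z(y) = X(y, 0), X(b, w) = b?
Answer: 303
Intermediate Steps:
Z(y) = y
H(Y) = -4 (H(Y) = Y + (-4 - Y) = -4)
d = 23 (d = 5 + (-5 - 4)*(-2) = 5 - 9*(-2) = 5 + 18 = 23)
d - P = 23 - 1*(-280) = 23 + 280 = 303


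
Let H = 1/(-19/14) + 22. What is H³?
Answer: 65939264/6859 ≈ 9613.5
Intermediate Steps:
H = 404/19 (H = 1/(-19*1/14) + 22 = 1/(-19/14) + 22 = -14/19 + 22 = 404/19 ≈ 21.263)
H³ = (404/19)³ = 65939264/6859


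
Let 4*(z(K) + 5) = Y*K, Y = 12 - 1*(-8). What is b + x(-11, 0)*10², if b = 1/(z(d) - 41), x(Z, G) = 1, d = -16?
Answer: 12599/126 ≈ 99.992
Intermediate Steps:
Y = 20 (Y = 12 + 8 = 20)
z(K) = -5 + 5*K (z(K) = -5 + (20*K)/4 = -5 + 5*K)
b = -1/126 (b = 1/((-5 + 5*(-16)) - 41) = 1/((-5 - 80) - 41) = 1/(-85 - 41) = 1/(-126) = -1/126 ≈ -0.0079365)
b + x(-11, 0)*10² = -1/126 + 1*10² = -1/126 + 1*100 = -1/126 + 100 = 12599/126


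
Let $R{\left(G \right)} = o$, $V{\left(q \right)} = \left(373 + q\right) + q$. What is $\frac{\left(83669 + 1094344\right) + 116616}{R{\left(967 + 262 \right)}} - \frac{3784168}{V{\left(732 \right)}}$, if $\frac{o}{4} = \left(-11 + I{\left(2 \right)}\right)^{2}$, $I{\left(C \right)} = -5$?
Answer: $- \frac{1496754559}{1881088} \approx -795.69$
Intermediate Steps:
$V{\left(q \right)} = 373 + 2 q$
$o = 1024$ ($o = 4 \left(-11 - 5\right)^{2} = 4 \left(-16\right)^{2} = 4 \cdot 256 = 1024$)
$R{\left(G \right)} = 1024$
$\frac{\left(83669 + 1094344\right) + 116616}{R{\left(967 + 262 \right)}} - \frac{3784168}{V{\left(732 \right)}} = \frac{\left(83669 + 1094344\right) + 116616}{1024} - \frac{3784168}{373 + 2 \cdot 732} = \left(1178013 + 116616\right) \frac{1}{1024} - \frac{3784168}{373 + 1464} = 1294629 \cdot \frac{1}{1024} - \frac{3784168}{1837} = \frac{1294629}{1024} - \frac{3784168}{1837} = - \frac{1496754559}{1881088}$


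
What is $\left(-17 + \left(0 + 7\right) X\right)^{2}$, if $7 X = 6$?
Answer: $121$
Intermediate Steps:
$X = \frac{6}{7}$ ($X = \frac{1}{7} \cdot 6 = \frac{6}{7} \approx 0.85714$)
$\left(-17 + \left(0 + 7\right) X\right)^{2} = \left(-17 + \left(0 + 7\right) \frac{6}{7}\right)^{2} = \left(-17 + 7 \cdot \frac{6}{7}\right)^{2} = \left(-17 + 6\right)^{2} = \left(-11\right)^{2} = 121$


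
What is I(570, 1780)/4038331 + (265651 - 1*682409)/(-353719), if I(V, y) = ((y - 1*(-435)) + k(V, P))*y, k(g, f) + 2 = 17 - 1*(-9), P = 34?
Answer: 3092725527878/1428434402989 ≈ 2.1651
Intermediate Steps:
k(g, f) = 24 (k(g, f) = -2 + (17 - 1*(-9)) = -2 + (17 + 9) = -2 + 26 = 24)
I(V, y) = y*(459 + y) (I(V, y) = ((y - 1*(-435)) + 24)*y = ((y + 435) + 24)*y = ((435 + y) + 24)*y = (459 + y)*y = y*(459 + y))
I(570, 1780)/4038331 + (265651 - 1*682409)/(-353719) = (1780*(459 + 1780))/4038331 + (265651 - 1*682409)/(-353719) = (1780*2239)*(1/4038331) + (265651 - 682409)*(-1/353719) = 3985420*(1/4038331) - 416758*(-1/353719) = 3985420/4038331 + 416758/353719 = 3092725527878/1428434402989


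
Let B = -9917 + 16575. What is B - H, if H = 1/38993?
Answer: 259615393/38993 ≈ 6658.0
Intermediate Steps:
H = 1/38993 ≈ 2.5646e-5
B = 6658
B - H = 6658 - 1*1/38993 = 6658 - 1/38993 = 259615393/38993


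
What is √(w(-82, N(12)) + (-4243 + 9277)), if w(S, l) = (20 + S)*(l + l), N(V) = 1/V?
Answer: √45213/3 ≈ 70.878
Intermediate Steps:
w(S, l) = 2*l*(20 + S) (w(S, l) = (20 + S)*(2*l) = 2*l*(20 + S))
√(w(-82, N(12)) + (-4243 + 9277)) = √(2*(20 - 82)/12 + (-4243 + 9277)) = √(2*(1/12)*(-62) + 5034) = √(-31/3 + 5034) = √(15071/3) = √45213/3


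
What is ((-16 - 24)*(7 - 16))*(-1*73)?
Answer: -26280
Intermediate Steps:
((-16 - 24)*(7 - 16))*(-1*73) = -40*(-9)*(-73) = 360*(-73) = -26280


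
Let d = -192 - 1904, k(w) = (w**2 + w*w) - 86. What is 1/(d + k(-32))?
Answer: -1/134 ≈ -0.0074627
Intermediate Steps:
k(w) = -86 + 2*w**2 (k(w) = (w**2 + w**2) - 86 = 2*w**2 - 86 = -86 + 2*w**2)
d = -2096
1/(d + k(-32)) = 1/(-2096 + (-86 + 2*(-32)**2)) = 1/(-2096 + (-86 + 2*1024)) = 1/(-2096 + (-86 + 2048)) = 1/(-2096 + 1962) = 1/(-134) = -1/134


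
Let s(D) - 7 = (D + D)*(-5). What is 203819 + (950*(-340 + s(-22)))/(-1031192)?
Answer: 105088314799/515596 ≈ 2.0382e+5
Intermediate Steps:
s(D) = 7 - 10*D (s(D) = 7 + (D + D)*(-5) = 7 + (2*D)*(-5) = 7 - 10*D)
203819 + (950*(-340 + s(-22)))/(-1031192) = 203819 + (950*(-340 + (7 - 10*(-22))))/(-1031192) = 203819 + (950*(-340 + (7 + 220)))*(-1/1031192) = 203819 + (950*(-340 + 227))*(-1/1031192) = 203819 + (950*(-113))*(-1/1031192) = 203819 - 107350*(-1/1031192) = 203819 + 53675/515596 = 105088314799/515596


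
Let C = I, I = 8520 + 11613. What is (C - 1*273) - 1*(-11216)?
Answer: 31076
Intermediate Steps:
I = 20133
C = 20133
(C - 1*273) - 1*(-11216) = (20133 - 1*273) - 1*(-11216) = (20133 - 273) + 11216 = 19860 + 11216 = 31076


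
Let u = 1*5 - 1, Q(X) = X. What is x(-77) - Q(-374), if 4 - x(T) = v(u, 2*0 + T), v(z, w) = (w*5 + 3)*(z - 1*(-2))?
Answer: 2670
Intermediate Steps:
u = 4 (u = 5 - 1 = 4)
v(z, w) = (2 + z)*(3 + 5*w) (v(z, w) = (5*w + 3)*(z + 2) = (3 + 5*w)*(2 + z) = (2 + z)*(3 + 5*w))
x(T) = -14 - 30*T (x(T) = 4 - (6 + 3*4 + 10*(2*0 + T) + 5*(2*0 + T)*4) = 4 - (6 + 12 + 10*(0 + T) + 5*(0 + T)*4) = 4 - (6 + 12 + 10*T + 5*T*4) = 4 - (6 + 12 + 10*T + 20*T) = 4 - (18 + 30*T) = 4 + (-18 - 30*T) = -14 - 30*T)
x(-77) - Q(-374) = (-14 - 30*(-77)) - 1*(-374) = (-14 + 2310) + 374 = 2296 + 374 = 2670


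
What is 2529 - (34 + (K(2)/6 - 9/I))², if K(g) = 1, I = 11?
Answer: 6171923/4356 ≈ 1416.9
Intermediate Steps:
2529 - (34 + (K(2)/6 - 9/I))² = 2529 - (34 + (1/6 - 9/11))² = 2529 - (34 + (1*(⅙) - 9*1/11))² = 2529 - (34 + (⅙ - 9/11))² = 2529 - (34 - 43/66)² = 2529 - (2201/66)² = 2529 - 1*4844401/4356 = 2529 - 4844401/4356 = 6171923/4356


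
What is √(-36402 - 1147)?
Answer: I*√37549 ≈ 193.78*I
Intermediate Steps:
√(-36402 - 1147) = √(-37549) = I*√37549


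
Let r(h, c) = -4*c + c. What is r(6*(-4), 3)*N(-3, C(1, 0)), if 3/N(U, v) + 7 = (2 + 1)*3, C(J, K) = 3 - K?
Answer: -27/2 ≈ -13.500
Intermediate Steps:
r(h, c) = -3*c
N(U, v) = 3/2 (N(U, v) = 3/(-7 + (2 + 1)*3) = 3/(-7 + 3*3) = 3/(-7 + 9) = 3/2)
r(6*(-4), 3)*N(-3, C(1, 0)) = -3*3*(3/2) = -9*3/2 = -27/2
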